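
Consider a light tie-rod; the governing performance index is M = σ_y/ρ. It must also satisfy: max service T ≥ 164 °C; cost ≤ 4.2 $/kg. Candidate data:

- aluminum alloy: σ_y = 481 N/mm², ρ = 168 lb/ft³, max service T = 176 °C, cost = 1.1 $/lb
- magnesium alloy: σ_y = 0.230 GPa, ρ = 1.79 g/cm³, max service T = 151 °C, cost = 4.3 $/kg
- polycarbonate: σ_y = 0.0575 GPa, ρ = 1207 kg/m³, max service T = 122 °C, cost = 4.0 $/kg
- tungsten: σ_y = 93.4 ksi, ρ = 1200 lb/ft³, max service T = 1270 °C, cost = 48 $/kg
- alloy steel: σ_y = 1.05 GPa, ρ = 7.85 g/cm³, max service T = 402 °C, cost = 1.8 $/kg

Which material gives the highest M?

Screen on constraints: max service T ≥ 164 °C; cost ≤ 4.2 $/kg. Survivors: aluminum alloy, alloy steel.
In SI units:
  aluminum alloy: σ_y = 481.0 MPa, ρ = 2691 kg/m³
  alloy steel: σ_y = 1050 MPa, ρ = 7850 kg/m³
  aluminum alloy: M = 179 kN·m/kg
  alloy steel: M = 134 kN·m/kg
The maximum is for aluminum alloy.

aluminum alloy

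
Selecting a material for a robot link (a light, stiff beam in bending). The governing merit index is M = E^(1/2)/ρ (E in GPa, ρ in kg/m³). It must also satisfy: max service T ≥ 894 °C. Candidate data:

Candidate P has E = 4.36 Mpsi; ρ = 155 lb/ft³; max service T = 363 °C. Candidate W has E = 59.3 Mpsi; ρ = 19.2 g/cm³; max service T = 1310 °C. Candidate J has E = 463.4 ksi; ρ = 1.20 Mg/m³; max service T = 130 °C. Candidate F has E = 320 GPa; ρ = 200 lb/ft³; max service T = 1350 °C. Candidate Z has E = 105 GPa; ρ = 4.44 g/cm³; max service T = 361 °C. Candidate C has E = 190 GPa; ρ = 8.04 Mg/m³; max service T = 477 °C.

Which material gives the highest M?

Screen on constraints: max service T ≥ 894 °C. Survivors: candidate W, candidate F.
Normalizing units and computing the index:
  candidate W: E = 408.9 GPa, ρ = 19200 kg/m³
  candidate F: E = 320.0 GPa, ρ = 3204 kg/m³
  candidate F: M = 5.58×10⁻³
  candidate W: M = 1.05×10⁻³
Candidate F ranks first.

candidate F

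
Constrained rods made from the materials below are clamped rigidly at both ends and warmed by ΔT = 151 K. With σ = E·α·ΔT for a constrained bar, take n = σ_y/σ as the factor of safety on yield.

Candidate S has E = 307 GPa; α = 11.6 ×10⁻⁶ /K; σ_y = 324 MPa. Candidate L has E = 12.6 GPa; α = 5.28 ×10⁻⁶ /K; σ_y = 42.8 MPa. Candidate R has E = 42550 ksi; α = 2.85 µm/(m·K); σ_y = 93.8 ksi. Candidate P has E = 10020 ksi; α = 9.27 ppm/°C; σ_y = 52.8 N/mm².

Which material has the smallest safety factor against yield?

candidate P

In consistent units (E in GPa, α in ×10⁻⁶/K, σ_y in MPa):
  candidate S: E = 307.0, α = 11.6, σ_y = 324.0 → σ = 538 MPa, n = 0.603
  candidate L: E = 12.60, α = 5.28, σ_y = 42.80 → σ = 10.0 MPa, n = 4.26
  candidate R: E = 293.4, α = 2.85, σ_y = 646.7 → σ = 126 MPa, n = 5.12
  candidate P: E = 69.09, α = 9.27, σ_y = 52.80 → σ = 96.7 MPa, n = 0.546
The minimum is candidate P at n = 0.546.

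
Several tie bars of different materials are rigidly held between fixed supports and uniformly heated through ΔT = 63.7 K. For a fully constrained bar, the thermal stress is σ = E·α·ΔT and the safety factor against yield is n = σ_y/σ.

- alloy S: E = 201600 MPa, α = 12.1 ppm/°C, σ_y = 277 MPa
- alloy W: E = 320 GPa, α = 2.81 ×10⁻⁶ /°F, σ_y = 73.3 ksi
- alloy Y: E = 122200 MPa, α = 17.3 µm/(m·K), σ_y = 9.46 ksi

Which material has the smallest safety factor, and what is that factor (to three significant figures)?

alloy Y, n = 0.484

In consistent units (E in GPa, α in ×10⁻⁶/K, σ_y in MPa):
  alloy S: E = 201.6, α = 12.1, σ_y = 277.0 → σ = 155 MPa, n = 1.78
  alloy W: E = 320.0, α = 5.06, σ_y = 505.4 → σ = 103 MPa, n = 4.90
  alloy Y: E = 122.2, α = 17.3, σ_y = 65.22 → σ = 135 MPa, n = 0.484
Smallest n: alloy Y with n = 0.484.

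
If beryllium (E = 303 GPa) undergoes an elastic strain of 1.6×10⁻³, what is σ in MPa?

485 MPa

σ = E·ε = 303000 MPa × 1.6×10⁻³ = 485 MPa.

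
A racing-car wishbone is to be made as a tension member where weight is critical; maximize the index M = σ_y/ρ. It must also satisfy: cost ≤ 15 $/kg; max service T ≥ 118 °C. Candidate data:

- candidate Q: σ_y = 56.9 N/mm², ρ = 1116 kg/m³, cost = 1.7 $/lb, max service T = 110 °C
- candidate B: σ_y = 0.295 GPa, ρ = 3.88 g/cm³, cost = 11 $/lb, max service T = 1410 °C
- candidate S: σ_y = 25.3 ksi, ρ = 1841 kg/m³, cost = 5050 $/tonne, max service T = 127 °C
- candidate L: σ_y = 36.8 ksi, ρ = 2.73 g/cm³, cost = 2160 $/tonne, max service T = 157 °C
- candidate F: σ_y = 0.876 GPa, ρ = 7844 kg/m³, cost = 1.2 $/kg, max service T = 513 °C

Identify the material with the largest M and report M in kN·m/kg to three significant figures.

Screen on constraints: cost ≤ 15 $/kg; max service T ≥ 118 °C. Survivors: candidate S, candidate L, candidate F.
In SI units:
  candidate S: σ_y = 174.4 MPa, ρ = 1841 kg/m³
  candidate L: σ_y = 253.7 MPa, ρ = 2730 kg/m³
  candidate F: σ_y = 876.0 MPa, ρ = 7844 kg/m³
  candidate F: M = 112 kN·m/kg
  candidate S: M = 94.8 kN·m/kg
  candidate L: M = 92.9 kN·m/kg
Candidate F ranks first.

candidate F, M = 112 kN·m/kg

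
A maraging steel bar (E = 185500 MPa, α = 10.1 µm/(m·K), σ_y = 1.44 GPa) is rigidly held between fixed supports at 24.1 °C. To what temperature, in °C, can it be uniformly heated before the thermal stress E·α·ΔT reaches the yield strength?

793 °C

E = 185500 MPa = 185.5 GPa.
σ_y = 1.44 GPa = 1440 MPa.
E·α·ΔT = 1440 MPa ⇒ ΔT = 1440 / (185.5×10³ × 10.1×10⁻⁶) = 768.6 K.
T = 24.1 + 768.6 = 792.7 °C.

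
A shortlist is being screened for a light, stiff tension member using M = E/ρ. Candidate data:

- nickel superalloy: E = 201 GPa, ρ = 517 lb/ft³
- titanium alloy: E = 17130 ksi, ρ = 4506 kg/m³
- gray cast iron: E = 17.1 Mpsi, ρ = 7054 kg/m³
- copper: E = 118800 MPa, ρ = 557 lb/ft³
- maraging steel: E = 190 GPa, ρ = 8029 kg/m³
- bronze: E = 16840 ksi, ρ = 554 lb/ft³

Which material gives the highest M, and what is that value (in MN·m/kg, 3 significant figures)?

titanium alloy, M = 26.2 MN·m/kg

In SI units:
  nickel superalloy: E = 201.0 GPa, ρ = 8282 kg/m³
  titanium alloy: E = 118.1 GPa, ρ = 4506 kg/m³
  gray cast iron: E = 117.9 GPa, ρ = 7054 kg/m³
  copper: E = 118.8 GPa, ρ = 8922 kg/m³
  maraging steel: E = 190.0 GPa, ρ = 8029 kg/m³
  bronze: E = 116.1 GPa, ρ = 8874 kg/m³
  titanium alloy: M = 26.2 MN·m/kg
  nickel superalloy: M = 24.3 MN·m/kg
  maraging steel: M = 23.7 MN·m/kg
  gray cast iron: M = 16.7 MN·m/kg
  copper: M = 13.3 MN·m/kg
  bronze: M = 13.1 MN·m/kg
Titanium alloy ranks first.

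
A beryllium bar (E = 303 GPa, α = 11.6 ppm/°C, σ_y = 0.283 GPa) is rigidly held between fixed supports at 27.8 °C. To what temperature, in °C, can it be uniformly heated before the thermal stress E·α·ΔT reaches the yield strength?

108 °C

σ_y = 0.283 GPa = 283.0 MPa.
E·α·ΔT = 283.0 MPa ⇒ ΔT = 283.0 / (303.0×10³ × 11.6×10⁻⁶) = 80.52 K.
T = 27.8 + 80.52 = 108.3 °C.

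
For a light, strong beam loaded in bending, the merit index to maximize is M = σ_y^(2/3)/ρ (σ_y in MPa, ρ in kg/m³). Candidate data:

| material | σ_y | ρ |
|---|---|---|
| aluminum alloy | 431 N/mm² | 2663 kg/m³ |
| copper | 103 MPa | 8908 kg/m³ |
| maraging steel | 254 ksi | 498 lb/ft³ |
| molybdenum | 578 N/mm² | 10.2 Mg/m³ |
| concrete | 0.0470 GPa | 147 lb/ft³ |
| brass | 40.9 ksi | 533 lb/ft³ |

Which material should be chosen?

In SI units:
  aluminum alloy: σ_y = 431.0 MPa, ρ = 2663 kg/m³
  copper: σ_y = 103.0 MPa, ρ = 8908 kg/m³
  maraging steel: σ_y = 1751 MPa, ρ = 7977 kg/m³
  molybdenum: σ_y = 578.0 MPa, ρ = 10200 kg/m³
  concrete: σ_y = 47.00 MPa, ρ = 2355 kg/m³
  brass: σ_y = 282.0 MPa, ρ = 8538 kg/m³
  aluminum alloy: M = 21.4×10⁻³
  maraging steel: M = 18.2×10⁻³
  molybdenum: M = 6.80×10⁻³
  concrete: M = 5.53×10⁻³
  brass: M = 5.04×10⁻³
  copper: M = 2.47×10⁻³
Aluminum alloy has the largest M.

aluminum alloy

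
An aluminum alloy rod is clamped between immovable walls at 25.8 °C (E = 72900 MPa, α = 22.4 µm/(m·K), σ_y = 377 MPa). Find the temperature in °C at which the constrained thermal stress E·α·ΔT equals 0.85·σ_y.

E = 72900 MPa = 72.90 GPa.
E·α·ΔT = 320.4 MPa ⇒ ΔT = 320.4 / (72.90×10³ × 22.4×10⁻⁶) = 196.2 K.
T = 25.8 + 196.2 = 222.0 °C.

222 °C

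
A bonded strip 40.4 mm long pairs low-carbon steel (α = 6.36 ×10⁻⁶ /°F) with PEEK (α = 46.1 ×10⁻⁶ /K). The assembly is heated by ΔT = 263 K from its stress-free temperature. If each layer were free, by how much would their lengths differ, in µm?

low-carbon steel: α = 6.36×10⁻⁶/°F × 9/5 = 11.4×10⁻⁶/K.
Δα = |11.4 − 46.1|×10⁻⁶/K = 34.7×10⁻⁶/K.
ΔL_mismatch = Δα·L·ΔT = 34.7×10⁻⁶ × 40.4 mm × 263.0 K = 368 µm.

368 µm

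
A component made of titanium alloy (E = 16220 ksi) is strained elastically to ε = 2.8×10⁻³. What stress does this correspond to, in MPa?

E = 16220 ksi = 111.8 GPa.
σ = E·ε = 111800 MPa × 2.8×10⁻³ = 313 MPa.

313 MPa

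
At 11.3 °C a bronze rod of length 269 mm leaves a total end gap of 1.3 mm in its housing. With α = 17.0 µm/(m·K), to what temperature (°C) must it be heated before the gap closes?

296 °C

α·L₀·ΔT = 1.3 mm ⇒ ΔT = 1.3 / (17.0×10⁻⁶ × 269.0) = 284.3 K.
T = 11.3 + 284.3 = 295.6 °C.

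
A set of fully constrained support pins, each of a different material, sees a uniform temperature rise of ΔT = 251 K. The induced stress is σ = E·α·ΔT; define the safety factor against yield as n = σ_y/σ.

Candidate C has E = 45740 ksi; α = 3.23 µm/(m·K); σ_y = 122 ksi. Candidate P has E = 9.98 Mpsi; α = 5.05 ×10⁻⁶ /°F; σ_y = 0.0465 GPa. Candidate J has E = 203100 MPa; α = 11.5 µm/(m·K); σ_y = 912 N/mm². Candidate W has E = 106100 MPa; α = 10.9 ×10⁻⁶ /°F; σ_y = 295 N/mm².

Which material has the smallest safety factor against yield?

Converting E to GPa, α to ×10⁻⁶/K, σ_y to MPa, then σ and n for each:
  candidate C: E = 315.4, α = 3.23, σ_y = 841.2 → σ = 256 MPa, n = 3.29
  candidate P: E = 68.81, α = 9.09, σ_y = 46.50 → σ = 157 MPa, n = 0.296
  candidate J: E = 203.1, α = 11.5, σ_y = 912.0 → σ = 586 MPa, n = 1.56
  candidate W: E = 106.1, α = 19.6, σ_y = 295.0 → σ = 523 MPa, n = 0.565
Candidate P has the lowest safety factor, n = 0.296.

candidate P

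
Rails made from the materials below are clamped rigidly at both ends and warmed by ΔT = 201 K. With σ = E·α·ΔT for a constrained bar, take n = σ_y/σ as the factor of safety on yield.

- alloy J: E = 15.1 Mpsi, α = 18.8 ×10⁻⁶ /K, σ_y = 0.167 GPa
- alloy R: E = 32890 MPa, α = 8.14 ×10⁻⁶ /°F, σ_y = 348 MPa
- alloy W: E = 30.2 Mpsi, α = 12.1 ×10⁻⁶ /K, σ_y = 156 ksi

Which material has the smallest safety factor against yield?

alloy J

In consistent units (E in GPa, α in ×10⁻⁶/K, σ_y in MPa):
  alloy J: E = 104.1, α = 18.8, σ_y = 167.0 → σ = 393 MPa, n = 0.424
  alloy R: E = 32.89, α = 14.7, σ_y = 348.0 → σ = 96.9 MPa, n = 3.59
  alloy W: E = 208.2, α = 12.1, σ_y = 1076 → σ = 506 MPa, n = 2.12
The minimum is alloy J at n = 0.424.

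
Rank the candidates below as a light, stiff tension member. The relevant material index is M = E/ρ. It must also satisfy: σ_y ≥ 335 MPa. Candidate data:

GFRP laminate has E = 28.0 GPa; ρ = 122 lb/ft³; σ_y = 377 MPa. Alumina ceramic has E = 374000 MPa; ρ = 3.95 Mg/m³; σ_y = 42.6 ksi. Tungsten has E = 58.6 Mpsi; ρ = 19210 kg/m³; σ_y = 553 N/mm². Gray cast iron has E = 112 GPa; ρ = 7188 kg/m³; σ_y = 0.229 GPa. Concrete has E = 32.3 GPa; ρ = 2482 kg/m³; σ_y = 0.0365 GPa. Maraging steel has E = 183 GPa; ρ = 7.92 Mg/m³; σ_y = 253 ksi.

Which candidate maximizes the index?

maraging steel

Screen on constraints: σ_y ≥ 335 MPa. Survivors: GFRP laminate, tungsten, maraging steel.
Convert each candidate to consistent units, then evaluate M:
  GFRP laminate: E = 28.00 GPa, ρ = 1954 kg/m³
  tungsten: E = 404.0 GPa, ρ = 19210 kg/m³
  maraging steel: E = 183.0 GPa, ρ = 7920 kg/m³
  maraging steel: M = 23.1 MN·m/kg
  tungsten: M = 21.0 MN·m/kg
  GFRP laminate: M = 14.3 MN·m/kg
The maximum is for maraging steel.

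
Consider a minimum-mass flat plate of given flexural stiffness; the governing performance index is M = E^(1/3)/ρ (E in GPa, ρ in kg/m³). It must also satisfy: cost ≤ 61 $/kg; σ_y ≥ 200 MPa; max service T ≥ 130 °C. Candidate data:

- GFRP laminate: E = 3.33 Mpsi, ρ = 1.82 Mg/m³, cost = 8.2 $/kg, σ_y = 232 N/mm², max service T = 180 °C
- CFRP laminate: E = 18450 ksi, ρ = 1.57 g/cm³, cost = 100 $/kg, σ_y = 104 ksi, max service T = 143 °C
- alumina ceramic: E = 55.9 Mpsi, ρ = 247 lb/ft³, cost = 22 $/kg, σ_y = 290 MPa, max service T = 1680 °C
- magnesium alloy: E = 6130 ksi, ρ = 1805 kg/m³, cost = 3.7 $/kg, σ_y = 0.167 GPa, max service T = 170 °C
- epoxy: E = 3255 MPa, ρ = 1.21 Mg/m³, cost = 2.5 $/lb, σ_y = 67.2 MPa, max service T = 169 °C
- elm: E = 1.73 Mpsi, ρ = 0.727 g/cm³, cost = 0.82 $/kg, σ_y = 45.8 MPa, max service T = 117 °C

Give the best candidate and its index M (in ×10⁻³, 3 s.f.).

alumina ceramic, M = 1.84×10⁻³

Screen on constraints: cost ≤ 61 $/kg; σ_y ≥ 200 MPa; max service T ≥ 130 °C. Survivors: GFRP laminate, alumina ceramic.
After converting to SI:
  GFRP laminate: E = 22.96 GPa, ρ = 1820 kg/m³
  alumina ceramic: E = 385.4 GPa, ρ = 3957 kg/m³
  alumina ceramic: M = 1.84×10⁻³
  GFRP laminate: M = 1.56×10⁻³
Highest index: alumina ceramic.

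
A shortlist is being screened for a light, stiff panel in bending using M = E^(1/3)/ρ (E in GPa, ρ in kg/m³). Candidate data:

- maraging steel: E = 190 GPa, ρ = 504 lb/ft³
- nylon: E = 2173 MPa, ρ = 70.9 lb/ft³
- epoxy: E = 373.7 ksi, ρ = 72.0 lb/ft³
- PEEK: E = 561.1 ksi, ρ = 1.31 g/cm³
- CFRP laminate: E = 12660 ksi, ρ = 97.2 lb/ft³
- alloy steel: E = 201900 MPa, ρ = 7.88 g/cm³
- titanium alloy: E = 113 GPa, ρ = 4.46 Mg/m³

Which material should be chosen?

Normalizing units and computing the index:
  maraging steel: E = 190.0 GPa, ρ = 8073 kg/m³
  nylon: E = 2.173 GPa, ρ = 1136 kg/m³
  epoxy: E = 2.577 GPa, ρ = 1153 kg/m³
  PEEK: E = 3.869 GPa, ρ = 1310 kg/m³
  CFRP laminate: E = 87.29 GPa, ρ = 1557 kg/m³
  alloy steel: E = 201.9 GPa, ρ = 7880 kg/m³
  titanium alloy: E = 113.0 GPa, ρ = 4460 kg/m³
  CFRP laminate: M = 2.85×10⁻³
  PEEK: M = 1.20×10⁻³
  epoxy: M = 1.19×10⁻³
  nylon: M = 1.14×10⁻³
  titanium alloy: M = 1.08×10⁻³
  alloy steel: M = 0.744×10⁻³
  maraging steel: M = 0.712×10⁻³
Highest index: CFRP laminate.

CFRP laminate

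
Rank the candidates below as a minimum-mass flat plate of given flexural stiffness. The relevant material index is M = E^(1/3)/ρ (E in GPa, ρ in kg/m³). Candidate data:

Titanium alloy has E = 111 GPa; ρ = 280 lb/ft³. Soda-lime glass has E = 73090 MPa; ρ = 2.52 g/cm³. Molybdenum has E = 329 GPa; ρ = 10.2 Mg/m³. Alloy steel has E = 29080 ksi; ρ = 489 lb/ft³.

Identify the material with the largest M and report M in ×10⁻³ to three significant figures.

soda-lime glass, M = 1.66×10⁻³

In SI units:
  titanium alloy: E = 111.0 GPa, ρ = 4485 kg/m³
  soda-lime glass: E = 73.09 GPa, ρ = 2520 kg/m³
  molybdenum: E = 329.0 GPa, ρ = 10200 kg/m³
  alloy steel: E = 200.5 GPa, ρ = 7833 kg/m³
  soda-lime glass: M = 1.66×10⁻³
  titanium alloy: M = 1.07×10⁻³
  alloy steel: M = 0.747×10⁻³
  molybdenum: M = 0.677×10⁻³
Soda-lime glass ranks first.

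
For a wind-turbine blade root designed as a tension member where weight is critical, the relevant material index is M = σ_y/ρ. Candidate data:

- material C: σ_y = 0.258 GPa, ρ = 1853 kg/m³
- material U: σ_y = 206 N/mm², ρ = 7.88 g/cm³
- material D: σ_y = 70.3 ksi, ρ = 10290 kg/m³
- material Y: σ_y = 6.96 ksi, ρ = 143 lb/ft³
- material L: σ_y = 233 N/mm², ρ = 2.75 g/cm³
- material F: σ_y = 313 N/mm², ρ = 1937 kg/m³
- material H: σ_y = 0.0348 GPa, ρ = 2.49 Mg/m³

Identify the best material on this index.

material F

Convert each candidate to consistent units, then evaluate M:
  material C: σ_y = 258.0 MPa, ρ = 1853 kg/m³
  material U: σ_y = 206.0 MPa, ρ = 7880 kg/m³
  material D: σ_y = 484.7 MPa, ρ = 10290 kg/m³
  material Y: σ_y = 47.99 MPa, ρ = 2291 kg/m³
  material L: σ_y = 233.0 MPa, ρ = 2750 kg/m³
  material F: σ_y = 313.0 MPa, ρ = 1937 kg/m³
  material H: σ_y = 34.80 MPa, ρ = 2490 kg/m³
  material F: M = 162 kN·m/kg
  material C: M = 139 kN·m/kg
  material L: M = 84.7 kN·m/kg
  material D: M = 47.1 kN·m/kg
  material U: M = 26.1 kN·m/kg
  material Y: M = 20.9 kN·m/kg
  material H: M = 14.0 kN·m/kg
Highest index: material F.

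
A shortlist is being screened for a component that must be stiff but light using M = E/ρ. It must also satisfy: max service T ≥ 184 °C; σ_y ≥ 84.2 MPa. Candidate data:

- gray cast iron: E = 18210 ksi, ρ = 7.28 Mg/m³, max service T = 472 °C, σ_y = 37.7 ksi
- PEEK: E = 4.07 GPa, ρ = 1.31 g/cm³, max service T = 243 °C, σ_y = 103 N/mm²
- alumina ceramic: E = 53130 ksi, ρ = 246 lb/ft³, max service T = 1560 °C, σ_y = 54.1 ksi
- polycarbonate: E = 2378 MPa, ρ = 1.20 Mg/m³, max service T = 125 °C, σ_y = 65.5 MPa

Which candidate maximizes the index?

Screen on constraints: max service T ≥ 184 °C; σ_y ≥ 84.2 MPa. Survivors: gray cast iron, PEEK, alumina ceramic.
Putting every candidate on a common basis:
  gray cast iron: E = 125.6 GPa, ρ = 7280 kg/m³
  PEEK: E = 4.070 GPa, ρ = 1310 kg/m³
  alumina ceramic: E = 366.3 GPa, ρ = 3941 kg/m³
  alumina ceramic: M = 93.0 MN·m/kg
  gray cast iron: M = 17.2 MN·m/kg
  PEEK: M = 3.11 MN·m/kg
Alumina ceramic has the largest M.

alumina ceramic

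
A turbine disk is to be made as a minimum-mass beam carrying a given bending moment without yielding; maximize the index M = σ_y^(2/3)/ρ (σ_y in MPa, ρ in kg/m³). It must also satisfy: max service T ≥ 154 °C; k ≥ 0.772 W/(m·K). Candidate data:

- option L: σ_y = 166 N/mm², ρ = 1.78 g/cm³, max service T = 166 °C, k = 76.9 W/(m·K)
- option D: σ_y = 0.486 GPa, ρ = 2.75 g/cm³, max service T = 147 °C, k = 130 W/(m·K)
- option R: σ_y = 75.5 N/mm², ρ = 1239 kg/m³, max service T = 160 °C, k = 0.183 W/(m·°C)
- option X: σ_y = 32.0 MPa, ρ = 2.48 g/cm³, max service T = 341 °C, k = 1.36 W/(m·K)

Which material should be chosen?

option L

Screen on constraints: max service T ≥ 154 °C; k ≥ 0.772 W/(m·K). Survivors: option L, option X.
Convert each candidate to consistent units, then evaluate M:
  option L: σ_y = 166.0 MPa, ρ = 1780 kg/m³
  option X: σ_y = 32.00 MPa, ρ = 2480 kg/m³
  option L: M = 17.0×10⁻³
  option X: M = 4.06×10⁻³
Option L ranks first.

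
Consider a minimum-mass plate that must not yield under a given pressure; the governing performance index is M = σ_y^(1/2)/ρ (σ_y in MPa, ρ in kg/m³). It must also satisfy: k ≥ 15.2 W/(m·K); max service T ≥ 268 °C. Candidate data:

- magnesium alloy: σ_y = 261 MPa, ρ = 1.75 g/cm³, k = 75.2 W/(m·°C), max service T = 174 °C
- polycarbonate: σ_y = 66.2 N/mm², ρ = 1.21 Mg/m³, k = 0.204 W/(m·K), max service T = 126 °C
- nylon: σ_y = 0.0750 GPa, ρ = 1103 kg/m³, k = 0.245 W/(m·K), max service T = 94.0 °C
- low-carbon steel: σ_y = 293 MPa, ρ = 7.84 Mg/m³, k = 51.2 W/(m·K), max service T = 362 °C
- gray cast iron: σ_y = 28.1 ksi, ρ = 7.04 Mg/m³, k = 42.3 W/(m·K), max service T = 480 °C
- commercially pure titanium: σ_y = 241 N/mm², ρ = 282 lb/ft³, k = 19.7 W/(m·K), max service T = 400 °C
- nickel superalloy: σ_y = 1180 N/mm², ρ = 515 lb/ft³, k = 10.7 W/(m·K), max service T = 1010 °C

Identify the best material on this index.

commercially pure titanium

Screen on constraints: k ≥ 15.2 W/(m·K); max service T ≥ 268 °C. Survivors: low-carbon steel, gray cast iron, commercially pure titanium.
Normalizing units and computing the index:
  low-carbon steel: σ_y = 293.0 MPa, ρ = 7840 kg/m³
  gray cast iron: σ_y = 193.7 MPa, ρ = 7040 kg/m³
  commercially pure titanium: σ_y = 241.0 MPa, ρ = 4517 kg/m³
  commercially pure titanium: M = 3.44×10⁻³
  low-carbon steel: M = 2.18×10⁻³
  gray cast iron: M = 1.98×10⁻³
The maximum is for commercially pure titanium.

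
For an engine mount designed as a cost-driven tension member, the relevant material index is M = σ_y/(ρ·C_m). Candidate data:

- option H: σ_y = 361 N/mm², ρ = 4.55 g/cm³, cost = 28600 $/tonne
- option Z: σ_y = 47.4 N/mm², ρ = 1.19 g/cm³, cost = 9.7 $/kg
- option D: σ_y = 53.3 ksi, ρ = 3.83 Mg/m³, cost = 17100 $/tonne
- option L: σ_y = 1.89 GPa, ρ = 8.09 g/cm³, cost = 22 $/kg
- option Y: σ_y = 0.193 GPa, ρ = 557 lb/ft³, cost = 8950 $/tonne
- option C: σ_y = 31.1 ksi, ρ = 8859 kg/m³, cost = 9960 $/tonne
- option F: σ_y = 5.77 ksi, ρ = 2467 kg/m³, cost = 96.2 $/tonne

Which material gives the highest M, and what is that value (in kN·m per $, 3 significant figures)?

Normalizing units and computing the index:
  option H: σ_y = 361.0 MPa, ρ = 4550 kg/m³, cost = 28.60 $/kg
  option Z: σ_y = 47.40 MPa, ρ = 1190 kg/m³, cost = 9.700 $/kg
  option D: σ_y = 367.5 MPa, ρ = 3830 kg/m³, cost = 17.10 $/kg
  option L: σ_y = 1890 MPa, ρ = 8090 kg/m³, cost = 22.00 $/kg
  option Y: σ_y = 193.0 MPa, ρ = 8922 kg/m³, cost = 8.950 $/kg
  option C: σ_y = 214.4 MPa, ρ = 8859 kg/m³, cost = 9.960 $/kg
  option F: σ_y = 39.78 MPa, ρ = 2467 kg/m³, cost = 0.09620 $/kg
  option F: M = 168 kN·m per $
  option L: M = 10.6 kN·m per $
  option D: M = 5.61 kN·m per $
  option Z: M = 4.11 kN·m per $
  option H: M = 2.77 kN·m per $
  option C: M = 2.43 kN·m per $
  option Y: M = 2.42 kN·m per $
Option F has the largest M.

option F, M = 168 kN·m per $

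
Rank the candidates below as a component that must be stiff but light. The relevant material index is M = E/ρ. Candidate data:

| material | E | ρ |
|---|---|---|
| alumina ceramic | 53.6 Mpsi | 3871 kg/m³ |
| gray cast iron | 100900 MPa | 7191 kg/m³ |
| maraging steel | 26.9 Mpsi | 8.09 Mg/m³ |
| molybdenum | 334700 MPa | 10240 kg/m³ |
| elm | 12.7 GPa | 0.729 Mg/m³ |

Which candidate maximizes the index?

alumina ceramic

Convert each candidate to consistent units, then evaluate M:
  alumina ceramic: E = 369.6 GPa, ρ = 3871 kg/m³
  gray cast iron: E = 100.9 GPa, ρ = 7191 kg/m³
  maraging steel: E = 185.5 GPa, ρ = 8090 kg/m³
  molybdenum: E = 334.7 GPa, ρ = 10240 kg/m³
  elm: E = 12.70 GPa, ρ = 729.0 kg/m³
  alumina ceramic: M = 95.5 MN·m/kg
  molybdenum: M = 32.7 MN·m/kg
  maraging steel: M = 22.9 MN·m/kg
  elm: M = 17.4 MN·m/kg
  gray cast iron: M = 14.0 MN·m/kg
Alumina ceramic has the largest M.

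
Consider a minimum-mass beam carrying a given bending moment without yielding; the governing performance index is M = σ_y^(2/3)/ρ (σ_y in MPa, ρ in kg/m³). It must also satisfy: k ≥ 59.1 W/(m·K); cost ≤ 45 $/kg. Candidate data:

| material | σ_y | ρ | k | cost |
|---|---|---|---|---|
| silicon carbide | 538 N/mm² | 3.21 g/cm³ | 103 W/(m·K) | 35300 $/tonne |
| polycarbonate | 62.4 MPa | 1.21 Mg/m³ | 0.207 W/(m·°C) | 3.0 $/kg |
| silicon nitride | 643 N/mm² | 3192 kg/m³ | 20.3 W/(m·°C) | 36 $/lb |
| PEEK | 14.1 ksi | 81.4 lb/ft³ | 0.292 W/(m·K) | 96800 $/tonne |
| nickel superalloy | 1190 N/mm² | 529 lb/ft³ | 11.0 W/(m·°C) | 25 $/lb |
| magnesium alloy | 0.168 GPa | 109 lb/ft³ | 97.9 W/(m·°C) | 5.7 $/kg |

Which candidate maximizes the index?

silicon carbide

Screen on constraints: k ≥ 59.1 W/(m·K); cost ≤ 45 $/kg. Survivors: silicon carbide, magnesium alloy.
Convert each candidate to consistent units, then evaluate M:
  silicon carbide: σ_y = 538.0 MPa, ρ = 3210 kg/m³
  magnesium alloy: σ_y = 168.0 MPa, ρ = 1746 kg/m³
  silicon carbide: M = 20.6×10⁻³
  magnesium alloy: M = 17.4×10⁻³
The maximum is for silicon carbide.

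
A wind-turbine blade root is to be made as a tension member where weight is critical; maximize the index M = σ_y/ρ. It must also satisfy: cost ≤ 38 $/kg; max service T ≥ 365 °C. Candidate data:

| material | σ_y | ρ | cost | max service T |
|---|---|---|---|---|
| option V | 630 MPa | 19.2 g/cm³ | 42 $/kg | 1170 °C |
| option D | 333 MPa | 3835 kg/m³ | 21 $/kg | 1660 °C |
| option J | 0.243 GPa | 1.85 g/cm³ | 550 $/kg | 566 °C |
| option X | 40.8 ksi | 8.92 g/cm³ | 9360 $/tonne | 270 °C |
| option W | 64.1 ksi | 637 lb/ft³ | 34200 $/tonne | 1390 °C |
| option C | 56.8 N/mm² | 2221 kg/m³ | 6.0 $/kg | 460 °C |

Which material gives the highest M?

option D

Screen on constraints: cost ≤ 38 $/kg; max service T ≥ 365 °C. Survivors: option D, option W, option C.
In SI units:
  option D: σ_y = 333.0 MPa, ρ = 3835 kg/m³
  option W: σ_y = 442.0 MPa, ρ = 10200 kg/m³
  option C: σ_y = 56.80 MPa, ρ = 2221 kg/m³
  option D: M = 86.8 kN·m/kg
  option W: M = 43.3 kN·m/kg
  option C: M = 25.6 kN·m/kg
The maximum is for option D.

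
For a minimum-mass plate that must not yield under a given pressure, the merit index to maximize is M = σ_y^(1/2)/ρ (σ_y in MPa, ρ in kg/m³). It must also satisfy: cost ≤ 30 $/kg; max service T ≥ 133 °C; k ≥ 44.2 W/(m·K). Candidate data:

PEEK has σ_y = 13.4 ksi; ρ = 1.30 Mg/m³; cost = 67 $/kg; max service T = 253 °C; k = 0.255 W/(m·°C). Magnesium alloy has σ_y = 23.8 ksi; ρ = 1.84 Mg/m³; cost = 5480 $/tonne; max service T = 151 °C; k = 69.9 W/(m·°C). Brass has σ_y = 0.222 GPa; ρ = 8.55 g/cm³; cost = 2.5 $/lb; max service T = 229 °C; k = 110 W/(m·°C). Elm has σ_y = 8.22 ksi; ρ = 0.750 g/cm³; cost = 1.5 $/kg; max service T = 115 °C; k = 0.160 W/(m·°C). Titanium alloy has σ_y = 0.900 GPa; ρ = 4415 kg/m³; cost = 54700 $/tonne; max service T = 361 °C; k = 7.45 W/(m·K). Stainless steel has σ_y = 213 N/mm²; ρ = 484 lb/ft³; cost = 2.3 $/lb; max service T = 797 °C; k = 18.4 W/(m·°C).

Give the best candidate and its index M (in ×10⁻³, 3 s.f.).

Screen on constraints: cost ≤ 30 $/kg; max service T ≥ 133 °C; k ≥ 44.2 W/(m·K). Survivors: magnesium alloy, brass.
In SI units:
  magnesium alloy: σ_y = 164.1 MPa, ρ = 1840 kg/m³
  brass: σ_y = 222.0 MPa, ρ = 8550 kg/m³
  magnesium alloy: M = 6.96×10⁻³
  brass: M = 1.74×10⁻³
The maximum is for magnesium alloy.

magnesium alloy, M = 6.96×10⁻³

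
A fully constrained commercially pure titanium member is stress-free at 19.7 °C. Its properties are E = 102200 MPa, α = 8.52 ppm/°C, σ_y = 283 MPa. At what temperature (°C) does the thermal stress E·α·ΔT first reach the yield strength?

E = 102200 MPa = 102.2 GPa.
E·α·ΔT = 283.0 MPa ⇒ ΔT = 283.0 / (102.2×10³ × 8.52×10⁻⁶) = 325.0 K.
T = 19.7 + 325.0 = 344.7 °C.

345 °C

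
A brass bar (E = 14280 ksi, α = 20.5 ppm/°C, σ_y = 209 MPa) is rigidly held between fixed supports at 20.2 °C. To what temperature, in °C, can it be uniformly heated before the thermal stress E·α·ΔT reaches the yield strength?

E = 14280 ksi = 98.46 GPa.
E·α·ΔT = 209.0 MPa ⇒ ΔT = 209.0 / (98.46×10³ × 20.5×10⁻⁶) = 103.5 K.
T = 20.2 + 103.5 = 123.7 °C.

124 °C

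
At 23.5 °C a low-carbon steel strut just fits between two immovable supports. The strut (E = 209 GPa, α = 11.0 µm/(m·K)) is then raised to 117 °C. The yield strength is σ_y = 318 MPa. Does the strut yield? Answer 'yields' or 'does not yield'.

ΔT = 93.50 K. Constrained thermal stress σ = E·α·ΔT = 209.0×10³ MPa × 11.0×10⁻⁶ × 93.50 = 215 MPa (compressive).
Compare to σ_y = 318 MPa: σ < σ_y, so it does not yield.

does not yield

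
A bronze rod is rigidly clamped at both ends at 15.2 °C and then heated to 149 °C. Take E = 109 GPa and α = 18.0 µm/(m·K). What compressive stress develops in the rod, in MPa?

ΔT = 133.8 K. Constrained thermal stress σ = E·α·ΔT = 109.0×10³ MPa × 18.0×10⁻⁶ × 133.8 = 263 MPa (compressive).

263 MPa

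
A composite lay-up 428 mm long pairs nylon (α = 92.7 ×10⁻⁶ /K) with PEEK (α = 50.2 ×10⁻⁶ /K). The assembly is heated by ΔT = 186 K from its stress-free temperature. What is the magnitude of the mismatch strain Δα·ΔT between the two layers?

Δα = |92.7 − 50.2|×10⁻⁶/K = 42.5×10⁻⁶/K.
Mismatch strain = Δα·ΔT = 42.5×10⁻⁶ × 186.0 = 7.90×10⁻³.

7.90×10⁻³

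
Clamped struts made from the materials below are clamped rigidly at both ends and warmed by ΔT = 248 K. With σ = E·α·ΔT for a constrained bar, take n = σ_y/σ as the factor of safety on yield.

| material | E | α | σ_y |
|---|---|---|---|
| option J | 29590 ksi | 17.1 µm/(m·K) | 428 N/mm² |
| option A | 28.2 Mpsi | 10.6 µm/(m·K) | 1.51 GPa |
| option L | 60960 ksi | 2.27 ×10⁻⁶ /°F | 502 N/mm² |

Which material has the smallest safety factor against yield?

option J

With everything in SI (GPa, ×10⁻⁶/K, MPa):
  option J: E = 204.0, α = 17.1, σ_y = 428.0 → σ = 865 MPa, n = 0.495
  option A: E = 194.4, α = 10.6, σ_y = 1510 → σ = 511 MPa, n = 2.95
  option L: E = 420.3, α = 4.09, σ_y = 502.0 → σ = 426 MPa, n = 1.18
Smallest n: option J with n = 0.495.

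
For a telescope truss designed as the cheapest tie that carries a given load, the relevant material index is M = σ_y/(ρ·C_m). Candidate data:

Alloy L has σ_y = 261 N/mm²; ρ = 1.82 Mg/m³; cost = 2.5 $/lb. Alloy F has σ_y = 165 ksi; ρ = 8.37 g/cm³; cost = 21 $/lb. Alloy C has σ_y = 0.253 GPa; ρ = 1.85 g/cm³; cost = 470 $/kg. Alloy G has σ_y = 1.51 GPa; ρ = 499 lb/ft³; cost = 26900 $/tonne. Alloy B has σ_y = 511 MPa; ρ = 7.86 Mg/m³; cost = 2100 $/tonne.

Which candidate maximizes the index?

In SI units:
  alloy L: σ_y = 261.0 MPa, ρ = 1820 kg/m³, cost = 5.511 $/kg
  alloy F: σ_y = 1138 MPa, ρ = 8370 kg/m³, cost = 46.30 $/kg
  alloy C: σ_y = 253.0 MPa, ρ = 1850 kg/m³, cost = 470.0 $/kg
  alloy G: σ_y = 1510 MPa, ρ = 7993 kg/m³, cost = 26.90 $/kg
  alloy B: σ_y = 511.0 MPa, ρ = 7860 kg/m³, cost = 2.100 $/kg
  alloy B: M = 31.0 kN·m per $
  alloy L: M = 26.0 kN·m per $
  alloy G: M = 7.02 kN·m per $
  alloy F: M = 2.94 kN·m per $
  alloy C: M = 0.291 kN·m per $
Alloy B has the largest M.

alloy B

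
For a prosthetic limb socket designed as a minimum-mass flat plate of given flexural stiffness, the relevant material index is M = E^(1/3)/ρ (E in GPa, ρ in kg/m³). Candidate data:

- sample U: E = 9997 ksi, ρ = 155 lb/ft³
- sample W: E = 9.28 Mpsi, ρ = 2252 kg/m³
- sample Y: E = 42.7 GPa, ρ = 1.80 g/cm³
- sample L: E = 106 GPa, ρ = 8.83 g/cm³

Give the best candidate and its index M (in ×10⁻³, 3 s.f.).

Normalizing units and computing the index:
  sample U: E = 68.93 GPa, ρ = 2483 kg/m³
  sample W: E = 63.98 GPa, ρ = 2252 kg/m³
  sample Y: E = 42.70 GPa, ρ = 1800 kg/m³
  sample L: E = 106.0 GPa, ρ = 8830 kg/m³
  sample Y: M = 1.94×10⁻³
  sample W: M = 1.78×10⁻³
  sample U: M = 1.65×10⁻³
  sample L: M = 0.536×10⁻³
The maximum is for sample Y.

sample Y, M = 1.94×10⁻³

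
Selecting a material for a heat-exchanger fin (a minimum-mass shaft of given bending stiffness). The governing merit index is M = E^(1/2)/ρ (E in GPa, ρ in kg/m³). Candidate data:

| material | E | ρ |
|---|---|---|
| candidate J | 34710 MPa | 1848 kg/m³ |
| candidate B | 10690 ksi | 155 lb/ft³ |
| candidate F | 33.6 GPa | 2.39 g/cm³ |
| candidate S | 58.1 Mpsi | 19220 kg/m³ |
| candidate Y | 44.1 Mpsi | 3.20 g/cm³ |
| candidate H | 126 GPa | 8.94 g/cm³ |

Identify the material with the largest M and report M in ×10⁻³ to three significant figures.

In SI units:
  candidate J: E = 34.71 GPa, ρ = 1848 kg/m³
  candidate B: E = 73.70 GPa, ρ = 2483 kg/m³
  candidate F: E = 33.60 GPa, ρ = 2390 kg/m³
  candidate S: E = 400.6 GPa, ρ = 19220 kg/m³
  candidate Y: E = 304.1 GPa, ρ = 3200 kg/m³
  candidate H: E = 126.0 GPa, ρ = 8940 kg/m³
  candidate Y: M = 5.45×10⁻³
  candidate B: M = 3.46×10⁻³
  candidate J: M = 3.19×10⁻³
  candidate F: M = 2.43×10⁻³
  candidate H: M = 1.26×10⁻³
  candidate S: M = 1.04×10⁻³
The maximum is for candidate Y.

candidate Y, M = 5.45×10⁻³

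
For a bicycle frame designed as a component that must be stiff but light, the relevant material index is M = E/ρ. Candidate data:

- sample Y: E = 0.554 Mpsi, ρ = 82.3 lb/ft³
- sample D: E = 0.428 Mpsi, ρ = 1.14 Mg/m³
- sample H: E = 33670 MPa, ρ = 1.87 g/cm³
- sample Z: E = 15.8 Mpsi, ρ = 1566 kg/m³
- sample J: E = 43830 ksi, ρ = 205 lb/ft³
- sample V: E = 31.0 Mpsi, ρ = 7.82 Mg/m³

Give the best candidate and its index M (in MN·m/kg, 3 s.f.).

sample J, M = 92.0 MN·m/kg

In SI units:
  sample Y: E = 3.820 GPa, ρ = 1318 kg/m³
  sample D: E = 2.951 GPa, ρ = 1140 kg/m³
  sample H: E = 33.67 GPa, ρ = 1870 kg/m³
  sample Z: E = 108.9 GPa, ρ = 1566 kg/m³
  sample J: E = 302.2 GPa, ρ = 3284 kg/m³
  sample V: E = 213.7 GPa, ρ = 7820 kg/m³
  sample J: M = 92.0 MN·m/kg
  sample Z: M = 69.6 MN·m/kg
  sample V: M = 27.3 MN·m/kg
  sample H: M = 18.0 MN·m/kg
  sample Y: M = 2.90 MN·m/kg
  sample D: M = 2.59 MN·m/kg
Sample J has the largest M.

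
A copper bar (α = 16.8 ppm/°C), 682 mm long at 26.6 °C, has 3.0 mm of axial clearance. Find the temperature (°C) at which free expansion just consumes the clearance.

α·L₀·ΔT = 3.0 mm ⇒ ΔT = 3.0 / (16.8×10⁻⁶ × 682.0) = 261.8 K.
T = 26.6 + 261.8 = 288.4 °C.

288 °C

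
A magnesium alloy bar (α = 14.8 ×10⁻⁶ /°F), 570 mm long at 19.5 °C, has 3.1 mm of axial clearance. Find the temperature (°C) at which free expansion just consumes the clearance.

α = 14.8×10⁻⁶/°F × 9/5 = 26.6×10⁻⁶/K.
α·L₀·ΔT = 3.1 mm ⇒ ΔT = 3.1 / (26.6×10⁻⁶ × 570.0) = 204.2 K.
T = 19.5 + 204.2 = 223.7 °C.

224 °C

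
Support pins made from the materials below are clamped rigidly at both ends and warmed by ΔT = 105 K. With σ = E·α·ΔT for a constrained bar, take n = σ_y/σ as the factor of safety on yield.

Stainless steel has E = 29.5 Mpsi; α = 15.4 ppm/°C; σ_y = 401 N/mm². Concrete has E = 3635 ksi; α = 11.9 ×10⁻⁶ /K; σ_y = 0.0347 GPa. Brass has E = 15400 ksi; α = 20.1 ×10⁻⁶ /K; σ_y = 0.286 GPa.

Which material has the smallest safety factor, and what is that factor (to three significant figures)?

Converting E to GPa, α to ×10⁻⁶/K, σ_y to MPa, then σ and n for each:
  stainless steel: E = 203.4, α = 15.4, σ_y = 401.0 → σ = 329 MPa, n = 1.22
  concrete: E = 25.06, α = 11.9, σ_y = 34.70 → σ = 31.3 MPa, n = 1.11
  brass: E = 106.2, α = 20.1, σ_y = 286.0 → σ = 224 MPa, n = 1.28
Concrete has the lowest safety factor, n = 1.11.

concrete, n = 1.11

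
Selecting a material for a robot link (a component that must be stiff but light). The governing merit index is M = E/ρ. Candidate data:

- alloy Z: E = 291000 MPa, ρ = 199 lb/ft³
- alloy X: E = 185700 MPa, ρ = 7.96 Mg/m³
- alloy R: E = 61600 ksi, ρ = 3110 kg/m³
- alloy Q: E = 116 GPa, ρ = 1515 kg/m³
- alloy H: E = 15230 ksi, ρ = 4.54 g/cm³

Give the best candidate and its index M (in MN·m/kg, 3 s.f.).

Putting every candidate on a common basis:
  alloy Z: E = 291.0 GPa, ρ = 3188 kg/m³
  alloy X: E = 185.7 GPa, ρ = 7960 kg/m³
  alloy R: E = 424.7 GPa, ρ = 3110 kg/m³
  alloy Q: E = 116.0 GPa, ρ = 1515 kg/m³
  alloy H: E = 105.0 GPa, ρ = 4540 kg/m³
  alloy R: M = 137 MN·m/kg
  alloy Z: M = 91.3 MN·m/kg
  alloy Q: M = 76.6 MN·m/kg
  alloy X: M = 23.3 MN·m/kg
  alloy H: M = 23.1 MN·m/kg
Highest index: alloy R.

alloy R, M = 137 MN·m/kg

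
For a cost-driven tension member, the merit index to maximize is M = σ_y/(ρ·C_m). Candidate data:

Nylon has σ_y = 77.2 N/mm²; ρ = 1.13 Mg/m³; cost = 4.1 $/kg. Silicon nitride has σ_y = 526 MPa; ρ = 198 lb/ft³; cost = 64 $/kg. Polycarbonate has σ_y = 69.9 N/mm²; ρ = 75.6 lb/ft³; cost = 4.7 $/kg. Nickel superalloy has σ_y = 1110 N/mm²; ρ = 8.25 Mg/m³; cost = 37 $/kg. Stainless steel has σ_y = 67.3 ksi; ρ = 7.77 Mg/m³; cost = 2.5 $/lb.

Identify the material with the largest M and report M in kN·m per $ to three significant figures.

nylon, M = 16.7 kN·m per $

Normalizing units and computing the index:
  nylon: σ_y = 77.20 MPa, ρ = 1130 kg/m³, cost = 4.100 $/kg
  silicon nitride: σ_y = 526.0 MPa, ρ = 3172 kg/m³, cost = 64.00 $/kg
  polycarbonate: σ_y = 69.90 MPa, ρ = 1211 kg/m³, cost = 4.700 $/kg
  nickel superalloy: σ_y = 1110 MPa, ρ = 8250 kg/m³, cost = 37.00 $/kg
  stainless steel: σ_y = 464.0 MPa, ρ = 7770 kg/m³, cost = 5.511 $/kg
  nylon: M = 16.7 kN·m per $
  polycarbonate: M = 12.3 kN·m per $
  stainless steel: M = 10.8 kN·m per $
  nickel superalloy: M = 3.64 kN·m per $
  silicon nitride: M = 2.59 kN·m per $
Nylon ranks first.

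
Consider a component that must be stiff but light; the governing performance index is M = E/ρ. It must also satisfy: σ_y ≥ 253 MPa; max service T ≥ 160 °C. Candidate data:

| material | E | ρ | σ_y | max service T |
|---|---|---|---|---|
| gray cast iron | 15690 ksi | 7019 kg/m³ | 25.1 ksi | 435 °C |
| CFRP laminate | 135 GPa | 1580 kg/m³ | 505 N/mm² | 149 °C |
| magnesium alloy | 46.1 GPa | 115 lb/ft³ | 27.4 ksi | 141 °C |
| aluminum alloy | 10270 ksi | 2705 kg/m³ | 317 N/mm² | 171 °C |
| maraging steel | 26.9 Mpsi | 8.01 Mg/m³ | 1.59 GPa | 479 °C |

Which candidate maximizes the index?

aluminum alloy

Screen on constraints: σ_y ≥ 253 MPa; max service T ≥ 160 °C. Survivors: aluminum alloy, maraging steel.
In SI units:
  aluminum alloy: E = 70.81 GPa, ρ = 2705 kg/m³
  maraging steel: E = 185.5 GPa, ρ = 8010 kg/m³
  aluminum alloy: M = 26.2 MN·m/kg
  maraging steel: M = 23.2 MN·m/kg
Aluminum alloy has the largest M.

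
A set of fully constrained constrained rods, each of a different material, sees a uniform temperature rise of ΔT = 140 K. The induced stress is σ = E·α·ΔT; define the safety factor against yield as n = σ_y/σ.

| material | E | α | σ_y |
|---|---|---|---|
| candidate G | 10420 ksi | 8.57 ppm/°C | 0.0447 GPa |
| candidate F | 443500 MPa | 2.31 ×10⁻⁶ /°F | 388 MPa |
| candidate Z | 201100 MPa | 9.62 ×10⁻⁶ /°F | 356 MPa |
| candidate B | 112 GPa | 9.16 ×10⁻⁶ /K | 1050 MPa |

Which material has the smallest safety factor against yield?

Converting E to GPa, α to ×10⁻⁶/K, σ_y to MPa, then σ and n for each:
  candidate G: E = 71.84, α = 8.57, σ_y = 44.70 → σ = 86.2 MPa, n = 0.519
  candidate F: E = 443.5, α = 4.16, σ_y = 388.0 → σ = 258 MPa, n = 1.50
  candidate Z: E = 201.1, α = 17.3, σ_y = 356.0 → σ = 488 MPa, n = 0.730
  candidate B: E = 112.0, α = 9.16, σ_y = 1050 → σ = 144 MPa, n = 7.31
Smallest n: candidate G with n = 0.519.

candidate G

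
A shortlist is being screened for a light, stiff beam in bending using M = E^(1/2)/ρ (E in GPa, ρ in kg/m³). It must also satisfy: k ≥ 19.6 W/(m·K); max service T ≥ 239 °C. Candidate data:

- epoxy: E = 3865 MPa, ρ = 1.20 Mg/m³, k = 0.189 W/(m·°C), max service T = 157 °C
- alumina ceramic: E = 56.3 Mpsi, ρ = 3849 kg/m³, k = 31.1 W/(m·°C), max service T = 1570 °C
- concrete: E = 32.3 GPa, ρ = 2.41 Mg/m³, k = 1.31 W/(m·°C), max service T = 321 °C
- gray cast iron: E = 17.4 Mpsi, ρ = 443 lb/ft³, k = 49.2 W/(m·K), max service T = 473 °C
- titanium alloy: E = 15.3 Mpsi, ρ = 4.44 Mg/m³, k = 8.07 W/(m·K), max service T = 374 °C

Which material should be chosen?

alumina ceramic

Screen on constraints: k ≥ 19.6 W/(m·K); max service T ≥ 239 °C. Survivors: alumina ceramic, gray cast iron.
Normalizing units and computing the index:
  alumina ceramic: E = 388.2 GPa, ρ = 3849 kg/m³
  gray cast iron: E = 120.0 GPa, ρ = 7096 kg/m³
  alumina ceramic: M = 5.12×10⁻³
  gray cast iron: M = 1.54×10⁻³
Alumina ceramic ranks first.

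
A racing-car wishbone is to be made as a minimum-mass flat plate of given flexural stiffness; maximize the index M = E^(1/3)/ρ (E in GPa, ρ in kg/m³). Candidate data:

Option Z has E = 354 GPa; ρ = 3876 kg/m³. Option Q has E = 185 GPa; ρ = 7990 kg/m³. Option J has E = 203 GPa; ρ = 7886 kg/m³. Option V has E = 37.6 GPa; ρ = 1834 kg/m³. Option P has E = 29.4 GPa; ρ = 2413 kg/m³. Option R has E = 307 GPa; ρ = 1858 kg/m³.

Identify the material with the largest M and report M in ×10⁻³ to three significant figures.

option R, M = 3.63×10⁻³

Evaluate M for each candidate:
  option R: M = 3.63×10⁻³
  option V: M = 1.83×10⁻³
  option Z: M = 1.83×10⁻³
  option P: M = 1.28×10⁻³
  option J: M = 0.745×10⁻³
  option Q: M = 0.713×10⁻³
Option R ranks first.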